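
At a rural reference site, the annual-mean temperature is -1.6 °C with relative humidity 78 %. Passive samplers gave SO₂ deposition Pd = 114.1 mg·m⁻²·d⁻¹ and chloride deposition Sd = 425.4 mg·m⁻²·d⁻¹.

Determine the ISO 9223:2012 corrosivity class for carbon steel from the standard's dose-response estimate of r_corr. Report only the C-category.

C4

carbon steel: T≤10 °C ⇒ hinge +0.150·(-1.6−10) = -1.7400
  Pd branch = 1.77·Pd^0.52·e^(0.02·RH+f) = 17.36 μm/a
  Cl⁻ term: 0.102·425.4^0.62·exp(0.033·78+0.04·-1.6) = 53.52
  r_corr = 17.36 + 53.52 = 70.88 μm/a
ISO 9223 Table 2 (carbon steel): 50 < 70.9 ≤ 80 μm/a ⇒ C4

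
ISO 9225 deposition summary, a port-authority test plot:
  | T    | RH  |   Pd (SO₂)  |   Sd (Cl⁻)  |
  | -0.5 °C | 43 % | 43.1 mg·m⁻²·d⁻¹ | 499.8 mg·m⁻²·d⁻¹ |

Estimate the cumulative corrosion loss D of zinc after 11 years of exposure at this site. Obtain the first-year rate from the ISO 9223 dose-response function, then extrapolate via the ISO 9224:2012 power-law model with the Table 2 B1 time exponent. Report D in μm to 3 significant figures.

zinc: temperature factor f = +0.038·(-10.5) = -0.3990
  SO₂ term: 0.0129·43.1^0.44·exp(0.046·43-0.3990) = 0.3277
  Cl⁻ term: 0.0175·499.8^0.57·exp(0.008·43+0.085·-0.5) = 0.8171
  r_corr = 0.3277 + 0.8171 = 1.145 μm/a
ISO 9224: D(t) = r_corr · t^b with b = 0.813 (zinc, B1)
  D(11) = 1.145 × 11^0.813 = 1.145 × 7.025 = 8.043 μm

D(11) = 8.04 μm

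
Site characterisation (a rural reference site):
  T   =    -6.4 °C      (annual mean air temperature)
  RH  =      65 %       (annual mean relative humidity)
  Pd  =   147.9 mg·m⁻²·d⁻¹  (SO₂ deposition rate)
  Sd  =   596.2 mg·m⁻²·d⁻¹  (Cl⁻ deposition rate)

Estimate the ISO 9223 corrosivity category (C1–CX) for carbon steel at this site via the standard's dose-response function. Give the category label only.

carbon steel: temperature factor f = +0.150·(-16.4) = -2.4600
  sulphur-dioxide contribution → 7.457 μm/a
  chloride contribution → 35.46 μm/a
  total first-year rate 42.92 μm/a
42.9 μm/a falls in (25, 50] for carbon steel → category C3

C3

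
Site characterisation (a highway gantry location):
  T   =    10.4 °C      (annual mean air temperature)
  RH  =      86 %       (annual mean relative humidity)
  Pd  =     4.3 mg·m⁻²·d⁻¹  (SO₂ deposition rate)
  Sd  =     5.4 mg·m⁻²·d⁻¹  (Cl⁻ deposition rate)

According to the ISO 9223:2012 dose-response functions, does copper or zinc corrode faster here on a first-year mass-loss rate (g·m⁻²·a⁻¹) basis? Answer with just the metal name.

copper: f(T) = -0.080·(T−10) [T>10 °C] = -0.0320
  sulphur-dioxide contribution → 1.199 μm/a
  chloride contribution → 0.5948 μm/a
  ⇒ r_corr(copper) = 1.793 μm/a
  mass loss = 1.793 μm/a × 8.96 g/cm³ = 16.07 g·m⁻²·a⁻¹
zinc: temperature factor f = -0.071·(0.4) = -0.0284
  sulphur-dioxide contribution → 1.245 μm/a
  chloride contribution → 0.2204 μm/a
  ⇒ r_corr(zinc) = 1.465 μm/a
  mass loss = 1.465 μm/a × 7.14 g/cm³ = 10.46 g·m⁻²·a⁻¹
Ordering by g·m⁻²·a⁻¹: copper (16.1) > zinc (10.5)

copper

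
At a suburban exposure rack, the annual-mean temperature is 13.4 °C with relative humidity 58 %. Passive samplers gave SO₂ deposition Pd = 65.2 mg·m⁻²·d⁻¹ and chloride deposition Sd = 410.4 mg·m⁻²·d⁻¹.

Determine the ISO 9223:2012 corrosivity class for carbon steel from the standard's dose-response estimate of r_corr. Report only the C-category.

carbon steel: temperature factor f = -0.054·(3.4) = -0.1836
  sulphur-dioxide contribution → 41.25 μm/a
  chloride contribution → 49.3 μm/a
  total first-year rate 90.55 μm/a
90.5 μm/a falls in (80, 200] for carbon steel → category C5

C5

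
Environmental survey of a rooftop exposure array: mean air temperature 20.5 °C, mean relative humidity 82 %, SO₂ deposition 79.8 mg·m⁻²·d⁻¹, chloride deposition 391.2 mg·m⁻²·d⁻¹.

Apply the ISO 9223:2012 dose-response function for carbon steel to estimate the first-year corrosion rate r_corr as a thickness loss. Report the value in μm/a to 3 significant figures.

r_corr = 191 μm/a

carbon steel: temperature factor f = -0.054·(10.5) = -0.5670
  SO₂ term: 1.77·79.8^0.52·exp(0.02·82-0.5670) = 50.47
  Cl⁻ term: 0.102·391.2^0.62·exp(0.033·82+0.04·20.5) = 140.3
  sum: 50.47 + 140.3 → r_corr = 190.8 μm/a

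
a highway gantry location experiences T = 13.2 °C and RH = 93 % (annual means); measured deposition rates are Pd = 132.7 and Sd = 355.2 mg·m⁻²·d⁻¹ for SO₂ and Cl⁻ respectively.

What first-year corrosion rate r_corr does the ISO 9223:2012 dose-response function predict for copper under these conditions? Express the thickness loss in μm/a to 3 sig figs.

r_corr = 6.25 μm/a

copper: T>10 °C ⇒ hinge -0.080·(13.2−10) = -0.2560
  SO₂ term: 0.0053·132.7^0.26·exp(0.059·93-0.2560) = 3.532
  Sd branch = 0.01025·Sd^0.27·e^(0.036·RH+0.049·T) = 2.718 μm/a
  sum: 3.532 + 2.718 → r_corr = 6.25 μm/a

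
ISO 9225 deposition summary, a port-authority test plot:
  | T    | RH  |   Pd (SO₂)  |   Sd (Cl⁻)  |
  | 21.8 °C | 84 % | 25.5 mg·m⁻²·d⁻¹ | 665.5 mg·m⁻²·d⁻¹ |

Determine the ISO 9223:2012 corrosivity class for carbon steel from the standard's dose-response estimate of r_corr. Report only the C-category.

carbon steel: temperature factor f = -0.054·(11.8) = -0.6372
  SO₂ term: 1.77·25.5^0.52·exp(0.02·84-0.6372) = 27.06
  Sd branch = 0.102·Sd^0.62·e^(0.033·RH+0.04·T) = 219.5 μm/a
  sum: 27.06 + 219.5 → r_corr = 246.6 μm/a
Category bounds: 200…700 μm/a bracket r_corr ⇒ CX

CX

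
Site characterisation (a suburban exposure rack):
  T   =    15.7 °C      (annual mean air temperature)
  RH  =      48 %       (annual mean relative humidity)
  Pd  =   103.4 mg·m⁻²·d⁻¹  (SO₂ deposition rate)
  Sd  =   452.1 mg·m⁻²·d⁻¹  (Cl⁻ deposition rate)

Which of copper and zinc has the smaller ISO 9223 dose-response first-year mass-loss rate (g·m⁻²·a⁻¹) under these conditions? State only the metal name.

copper

copper: f(T) = -0.080·(T−10) [T>10 °C] = -0.4560
  SO₂ term: 0.0053·103.4^0.26·exp(0.059·48-0.4560) = 0.1905
  Sd branch = 0.01025·Sd^0.27·e^(0.036·RH+0.049·T) = 0.6489 μm/a
  sum: 0.1905 + 0.6489 → r_corr = 0.8395 μm/a
  mass loss = 0.8395 μm/a × 8.96 g/cm³ = 7.521 g·m⁻²·a⁻¹
zinc: f(T) = -0.071·(T−10) [T>10 °C] = -0.4047
  Pd branch = 0.0129·Pd^0.44·e^(0.046·RH+f) = 0.6028 μm/a
  Sd branch = 0.0175·Sd^0.57·e^(0.008·RH+0.085·T) = 3.183 μm/a
  sum: 0.6028 + 3.183 → r_corr = 3.786 μm/a
  mass loss = 3.786 μm/a × 7.14 g/cm³ = 27.03 g·m⁻²·a⁻¹
Ordering by g·m⁻²·a⁻¹: zinc (27) > copper (7.52)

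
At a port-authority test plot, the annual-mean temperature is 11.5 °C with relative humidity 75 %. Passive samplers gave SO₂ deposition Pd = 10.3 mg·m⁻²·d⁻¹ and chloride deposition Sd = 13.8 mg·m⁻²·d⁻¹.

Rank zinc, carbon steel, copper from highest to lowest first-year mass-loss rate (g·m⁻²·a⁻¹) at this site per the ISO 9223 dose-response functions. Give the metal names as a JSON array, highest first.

["carbon steel", "copper", "zinc"]

zinc: T>10 °C ⇒ hinge -0.071·(11.5−10) = -0.1065
  sulphur-dioxide contribution → 1.019 μm/a
  chloride contribution → 0.3783 μm/a
  total first-year rate 1.398 μm/a
  mass loss = 1.398 μm/a × 7.14 g/cm³ = 9.979 g·m⁻²·a⁻¹
carbon steel: temperature factor f = -0.054·(1.5) = -0.0810
  sulphur-dioxide contribution → 24.6 μm/a
  chloride contribution → 9.772 μm/a
  ⇒ r_corr(carbon steel) = 34.37 μm/a
  mass loss = 34.37 μm/a × 7.85 g/cm³ = 269.8 g·m⁻²·a⁻¹
copper: f(T) = -0.080·(T−10) [T>10 °C] = -0.1200
  sulphur-dioxide contribution → 0.7199 μm/a
  chloride contribution → 0.5443 μm/a
  total first-year rate 1.264 μm/a
  mass loss = 1.264 μm/a × 8.96 g/cm³ = 11.33 g·m⁻²·a⁻¹
Ordering by g·m⁻²·a⁻¹: carbon steel (270) > copper (11.3) > zinc (9.98)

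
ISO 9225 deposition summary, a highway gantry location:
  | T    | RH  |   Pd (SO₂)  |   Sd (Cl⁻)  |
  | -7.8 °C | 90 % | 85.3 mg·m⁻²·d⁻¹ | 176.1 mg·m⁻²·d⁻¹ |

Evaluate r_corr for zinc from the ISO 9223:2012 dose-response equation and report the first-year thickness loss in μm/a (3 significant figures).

zinc: T≤10 °C ⇒ hinge +0.038·(-7.8−10) = -0.6764
  Pd branch = 0.0129·Pd^0.44·e^(0.046·RH+f) = 2.914 μm/a
  Sd branch = 0.0175·Sd^0.57·e^(0.008·RH+0.085·T) = 0.3531 μm/a
  sum: 2.914 + 0.3531 → r_corr = 3.267 μm/a

r_corr = 3.27 μm/a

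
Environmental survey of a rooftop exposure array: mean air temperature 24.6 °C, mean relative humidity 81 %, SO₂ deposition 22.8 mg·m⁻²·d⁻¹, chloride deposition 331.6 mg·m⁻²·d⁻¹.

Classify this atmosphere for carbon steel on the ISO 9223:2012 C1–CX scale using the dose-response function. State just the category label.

carbon steel: f(T) = -0.054·(T−10) [T>10 °C] = -0.7884
  SO₂ term: 1.77·22.8^0.52·exp(0.02·81-0.7884) = 20.67
  Cl⁻ term: 0.102·331.6^0.62·exp(0.033·81+0.04·24.6) = 144.4
  r_corr = 20.67 + 144.4 = 165.1 μm/a
ISO 9223 Table 2 (carbon steel): 80 < 165 ≤ 200 μm/a ⇒ C5

C5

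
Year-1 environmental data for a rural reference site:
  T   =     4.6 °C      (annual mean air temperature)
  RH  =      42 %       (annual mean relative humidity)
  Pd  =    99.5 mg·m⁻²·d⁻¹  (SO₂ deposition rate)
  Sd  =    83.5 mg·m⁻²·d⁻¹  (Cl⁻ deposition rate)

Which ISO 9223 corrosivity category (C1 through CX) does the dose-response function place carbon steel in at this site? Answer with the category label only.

carbon steel: T≤10 °C ⇒ hinge +0.150·(4.6−10) = -0.8100
  Pd branch = 1.77·Pd^0.52·e^(0.02·RH+f) = 19.95 μm/a
  Cl⁻ term: 0.102·83.5^0.62·exp(0.033·42+0.04·4.6) = 7.619
  r_corr = 19.95 + 7.619 = 27.57 μm/a
27.6 μm/a falls in (25, 50] for carbon steel → category C3

C3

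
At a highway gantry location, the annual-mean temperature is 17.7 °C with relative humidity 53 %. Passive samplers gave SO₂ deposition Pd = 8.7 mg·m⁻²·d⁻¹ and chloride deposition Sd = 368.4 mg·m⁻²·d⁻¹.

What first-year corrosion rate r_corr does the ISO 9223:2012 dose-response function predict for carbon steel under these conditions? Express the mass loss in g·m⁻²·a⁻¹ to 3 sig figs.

r_corr = 446 g·m⁻²·a⁻¹

carbon steel: T>10 °C ⇒ hinge -0.054·(17.7−10) = -0.4158
  SO₂ term: 1.77·8.7^0.52·exp(0.02·53-0.4158) = 10.38
  Cl⁻ term: 0.102·368.4^0.62·exp(0.033·53+0.04·17.7) = 46.43
  r_corr = 10.38 + 46.43 = 56.81 μm/a
Convert to mass loss: 56.81 μm/a × 7.85 g/cm³ = 446 g·m⁻²·a⁻¹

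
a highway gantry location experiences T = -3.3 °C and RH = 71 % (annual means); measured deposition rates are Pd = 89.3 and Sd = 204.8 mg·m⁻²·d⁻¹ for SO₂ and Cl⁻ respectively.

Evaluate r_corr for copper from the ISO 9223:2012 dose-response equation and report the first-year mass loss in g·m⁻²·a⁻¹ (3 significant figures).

r_corr = 6.12 g·m⁻²·a⁻¹

copper: temperature factor f = +0.126·(-13.3) = -1.6758
  SO₂ term: 0.0053·89.3^0.26·exp(0.059·71-1.6758) = 0.2104
  Cl⁻ term: 0.01025·204.8^0.27·exp(0.036·71+0.049·-3.3) = 0.4727
  sum: 0.2104 + 0.4727 → r_corr = 0.6831 μm/a
Convert to mass loss: 0.6831 μm/a × 8.96 g/cm³ = 6.121 g·m⁻²·a⁻¹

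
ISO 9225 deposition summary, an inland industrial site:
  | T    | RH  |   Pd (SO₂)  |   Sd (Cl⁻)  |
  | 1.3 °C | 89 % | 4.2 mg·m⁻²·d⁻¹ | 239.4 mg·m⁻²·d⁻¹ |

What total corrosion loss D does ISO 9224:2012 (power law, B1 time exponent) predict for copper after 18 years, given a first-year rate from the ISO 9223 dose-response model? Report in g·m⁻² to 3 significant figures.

copper: temperature factor f = +0.126·(-8.7) = -1.0962
  SO₂ term: 0.0053·4.2^0.26·exp(0.059·89-1.0962) = 0.4906
  Cl⁻ term: 0.01025·239.4^0.27·exp(0.036·89+0.049·1.3) = 1.181
  r_corr = 0.4906 + 1.181 = 1.672 μm/a
ISO 9224: D(t) = r_corr · t^b with b = 0.667 (copper, B1)
  D(18) = 1.672 × 18^0.667 = 1.672 × 6.875 = 11.49 μm
  Mass loss = 11.49 μm × 8.96 g/cm³ = 103 g·m⁻²

D(18) = 103 g·m⁻²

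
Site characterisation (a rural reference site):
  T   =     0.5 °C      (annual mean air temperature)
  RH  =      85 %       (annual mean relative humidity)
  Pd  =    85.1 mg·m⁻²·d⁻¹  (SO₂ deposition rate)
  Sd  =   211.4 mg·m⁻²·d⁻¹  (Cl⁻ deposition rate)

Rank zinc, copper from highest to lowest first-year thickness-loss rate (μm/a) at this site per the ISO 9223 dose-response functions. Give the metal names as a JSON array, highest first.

zinc: T≤10 °C ⇒ hinge +0.038·(0.5−10) = -0.3610
  Pd branch = 0.0129·Pd^0.44·e^(0.046·RH+f) = 3.17 μm/a
  Cl⁻ term: 0.0175·211.4^0.57·exp(0.008·85+0.085·0.5) = 0.7623
  r_corr = 3.17 + 0.7623 = 3.932 μm/a
copper: f(T) = +0.126·(T−10) [T≤10 °C] = -1.1970
  Pd branch = 0.0053·Pd^0.26·e^(0.059·RH+f) = 0.7659 μm/a
  Cl⁻ term: 0.01025·211.4^0.27·exp(0.036·85+0.049·0.5) = 0.9508
  r_corr = 0.7659 + 0.9508 = 1.717 μm/a
Ordering by μm/a: zinc (3.93) > copper (1.72)

["zinc", "copper"]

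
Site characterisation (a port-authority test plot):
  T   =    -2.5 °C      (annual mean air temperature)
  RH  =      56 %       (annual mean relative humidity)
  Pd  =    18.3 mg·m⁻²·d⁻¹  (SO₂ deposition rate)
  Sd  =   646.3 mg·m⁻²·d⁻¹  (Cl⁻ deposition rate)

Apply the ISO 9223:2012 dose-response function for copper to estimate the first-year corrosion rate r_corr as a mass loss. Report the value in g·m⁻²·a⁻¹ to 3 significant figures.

copper: temperature factor f = +0.126·(-12.5) = -1.5750
  sulphur-dioxide contribution → 0.06359 μm/a
  chloride contribution → 0.3907 μm/a
  ⇒ r_corr(copper) = 0.4543 μm/a
Convert to mass loss: 0.4543 μm/a × 8.96 g/cm³ = 4.071 g·m⁻²·a⁻¹

r_corr = 4.07 g·m⁻²·a⁻¹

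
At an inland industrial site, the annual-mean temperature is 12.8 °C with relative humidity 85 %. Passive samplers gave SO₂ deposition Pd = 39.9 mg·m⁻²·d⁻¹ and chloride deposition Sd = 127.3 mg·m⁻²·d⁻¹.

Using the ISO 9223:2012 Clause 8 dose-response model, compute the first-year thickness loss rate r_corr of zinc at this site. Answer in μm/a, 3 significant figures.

zinc: temperature factor f = -0.071·(2.8) = -0.1988
  sulphur-dioxide contribution → 2.672 μm/a
  chloride contribution → 1.624 μm/a
  total first-year rate 4.296 μm/a

r_corr = 4.30 μm/a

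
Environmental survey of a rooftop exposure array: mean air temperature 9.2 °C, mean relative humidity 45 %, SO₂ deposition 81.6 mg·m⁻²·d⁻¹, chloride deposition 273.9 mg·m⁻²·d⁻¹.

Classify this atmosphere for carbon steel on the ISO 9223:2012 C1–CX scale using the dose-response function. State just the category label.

C4

carbon steel: f(T) = +0.150·(T−10) [T≤10 °C] = -0.1200
  SO₂ term: 1.77·81.6^0.52·exp(0.02·45-0.1200) = 38.09
  Cl⁻ term: 0.102·273.9^0.62·exp(0.033·45+0.04·9.2) = 21.12
  r_corr = 38.09 + 21.12 = 59.21 μm/a
59.2 μm/a falls in (50, 80] for carbon steel → category C4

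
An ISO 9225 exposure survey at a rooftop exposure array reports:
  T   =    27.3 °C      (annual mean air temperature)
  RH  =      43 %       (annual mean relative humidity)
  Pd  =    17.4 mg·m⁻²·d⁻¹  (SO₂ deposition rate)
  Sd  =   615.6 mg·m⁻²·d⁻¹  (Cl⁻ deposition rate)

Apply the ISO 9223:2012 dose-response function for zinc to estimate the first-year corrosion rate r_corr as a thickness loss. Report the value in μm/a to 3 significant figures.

zinc: temperature factor f = -0.071·(17.3) = -1.2283
  Pd branch = 0.0129·Pd^0.44·e^(0.046·RH+f) = 0.09594 μm/a
  Sd branch = 0.0175·Sd^0.57·e^(0.008·RH+0.085·T) = 9.775 μm/a
  r_corr = 0.09594 + 9.775 = 9.871 μm/a

r_corr = 9.87 μm/a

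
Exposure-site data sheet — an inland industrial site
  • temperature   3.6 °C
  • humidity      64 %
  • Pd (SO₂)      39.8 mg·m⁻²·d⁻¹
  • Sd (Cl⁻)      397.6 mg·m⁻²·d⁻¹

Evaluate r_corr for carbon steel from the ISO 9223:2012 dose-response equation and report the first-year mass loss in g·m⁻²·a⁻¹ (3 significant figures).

carbon steel: temperature factor f = +0.150·(-6.4) = -0.9600
  Pd branch = 1.77·Pd^0.52·e^(0.02·RH+f) = 16.55 μm/a
  Cl⁻ term: 0.102·397.6^0.62·exp(0.033·64+0.04·3.6) = 39.81
  r_corr = 16.55 + 39.81 = 56.37 μm/a
Convert to mass loss: 56.37 μm/a × 7.85 g/cm³ = 442.5 g·m⁻²·a⁻¹

r_corr = 442 g·m⁻²·a⁻¹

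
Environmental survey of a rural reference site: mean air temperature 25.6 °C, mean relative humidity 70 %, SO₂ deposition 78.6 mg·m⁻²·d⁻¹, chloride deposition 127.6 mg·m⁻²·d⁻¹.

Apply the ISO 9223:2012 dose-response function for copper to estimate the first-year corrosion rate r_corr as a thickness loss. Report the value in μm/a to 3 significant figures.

r_corr = 1.95 μm/a

copper: T>10 °C ⇒ hinge -0.080·(25.6−10) = -1.2480
  SO₂ term: 0.0053·78.6^0.26·exp(0.059·70-1.2480) = 0.2943
  Cl⁻ term: 0.01025·127.6^0.27·exp(0.036·70+0.049·25.6) = 1.654
  sum: 0.2943 + 1.654 → r_corr = 1.948 μm/a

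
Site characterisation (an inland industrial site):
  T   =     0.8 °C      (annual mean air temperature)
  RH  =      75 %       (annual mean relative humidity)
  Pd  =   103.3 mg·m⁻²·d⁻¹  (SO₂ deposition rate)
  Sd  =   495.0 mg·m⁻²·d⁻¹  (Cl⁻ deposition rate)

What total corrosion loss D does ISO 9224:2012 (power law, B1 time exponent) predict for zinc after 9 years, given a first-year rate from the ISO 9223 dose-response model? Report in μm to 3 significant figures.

zinc: T≤10 °C ⇒ hinge +0.038·(0.8−10) = -0.3496
  sulphur-dioxide contribution → 2.204 μm/a
  chloride contribution → 1.172 μm/a
  ⇒ r_corr(zinc) = 3.377 μm/a
Power-law: D(9) = r_corr · 9^0.813
  D(9) = 3.377 × 9^0.813 = 3.377 × 5.968 = 20.15 μm

D(9) = 20.2 μm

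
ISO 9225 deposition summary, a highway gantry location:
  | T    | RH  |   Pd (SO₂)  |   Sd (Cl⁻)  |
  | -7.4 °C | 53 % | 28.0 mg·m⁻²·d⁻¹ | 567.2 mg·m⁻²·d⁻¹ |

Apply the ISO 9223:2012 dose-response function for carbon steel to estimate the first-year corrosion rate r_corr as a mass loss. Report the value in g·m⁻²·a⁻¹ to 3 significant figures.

carbon steel: T≤10 °C ⇒ hinge +0.150·(-7.4−10) = -2.6100
  SO₂ term: 1.77·28.0^0.52·exp(0.02·53-2.6100) = 2.125
  Sd branch = 0.102·Sd^0.62·e^(0.033·RH+0.04·T) = 22.23 μm/a
  sum: 2.125 + 22.23 → r_corr = 24.36 μm/a
Convert to mass loss: 24.36 μm/a × 7.85 g/cm³ = 191.2 g·m⁻²·a⁻¹

r_corr = 191 g·m⁻²·a⁻¹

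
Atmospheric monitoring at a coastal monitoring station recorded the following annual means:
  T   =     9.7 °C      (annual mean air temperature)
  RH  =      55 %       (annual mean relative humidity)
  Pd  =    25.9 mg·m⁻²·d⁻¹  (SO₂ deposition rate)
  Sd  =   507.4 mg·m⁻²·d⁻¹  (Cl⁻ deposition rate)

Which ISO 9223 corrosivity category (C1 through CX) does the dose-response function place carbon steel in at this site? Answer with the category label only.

C4

carbon steel: temperature factor f = +0.150·(-0.3) = -0.0450
  SO₂ term: 1.77·25.9^0.52·exp(0.02·55-0.0450) = 27.61
  Sd branch = 0.102·Sd^0.62·e^(0.033·RH+0.04·T) = 43.92 μm/a
  r_corr = 27.61 + 43.92 = 71.53 μm/a
71.5 μm/a falls in (50, 80] for carbon steel → category C4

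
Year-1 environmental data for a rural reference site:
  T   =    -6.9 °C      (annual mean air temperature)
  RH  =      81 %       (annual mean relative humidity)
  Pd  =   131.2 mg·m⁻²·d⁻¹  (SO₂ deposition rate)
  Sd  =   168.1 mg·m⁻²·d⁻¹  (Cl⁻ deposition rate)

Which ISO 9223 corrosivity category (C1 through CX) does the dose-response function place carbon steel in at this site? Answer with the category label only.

C3

carbon steel: T≤10 °C ⇒ hinge +0.150·(-6.9−10) = -2.5350
  Pd branch = 1.77·Pd^0.52·e^(0.02·RH+f) = 8.952 μm/a
  Cl⁻ term: 0.102·168.1^0.62·exp(0.033·81+0.04·-6.9) = 26.88
  r_corr = 8.952 + 26.88 = 35.83 μm/a
Category bounds: 25…50 μm/a bracket r_corr ⇒ C3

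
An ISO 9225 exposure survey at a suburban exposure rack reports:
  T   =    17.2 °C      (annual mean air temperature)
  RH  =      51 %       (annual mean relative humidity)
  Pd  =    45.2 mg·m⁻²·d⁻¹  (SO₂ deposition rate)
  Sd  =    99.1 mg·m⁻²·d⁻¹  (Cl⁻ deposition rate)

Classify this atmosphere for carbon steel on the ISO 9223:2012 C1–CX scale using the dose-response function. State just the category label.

carbon steel: temperature factor f = -0.054·(7.2) = -0.3888
  Pd branch = 1.77·Pd^0.52·e^(0.02·RH+f) = 24.14 μm/a
  Sd branch = 0.102·Sd^0.62·e^(0.033·RH+0.04·T) = 18.87 μm/a
  sum: 24.14 + 18.87 → r_corr = 43.02 μm/a
ISO 9223 Table 2 (carbon steel): 25 < 43 ≤ 50 μm/a ⇒ C3

C3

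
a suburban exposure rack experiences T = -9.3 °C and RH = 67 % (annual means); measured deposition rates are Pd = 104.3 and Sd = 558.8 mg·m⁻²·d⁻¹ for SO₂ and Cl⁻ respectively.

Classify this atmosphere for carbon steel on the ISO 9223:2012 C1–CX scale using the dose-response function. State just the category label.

C3

carbon steel: temperature factor f = +0.150·(-19.3) = -2.8950
  sulphur-dioxide contribution → 4.189 μm/a
  chloride contribution → 32.4 μm/a
  total first-year rate 36.59 μm/a
Category bounds: 25…50 μm/a bracket r_corr ⇒ C3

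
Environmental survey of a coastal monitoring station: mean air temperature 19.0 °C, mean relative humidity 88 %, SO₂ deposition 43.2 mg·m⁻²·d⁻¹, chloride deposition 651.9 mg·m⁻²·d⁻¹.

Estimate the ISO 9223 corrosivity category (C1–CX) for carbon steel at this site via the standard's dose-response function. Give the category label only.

CX

carbon steel: T>10 °C ⇒ hinge -0.054·(19.0−10) = -0.4860
  Pd branch = 1.77·Pd^0.52·e^(0.02·RH+f) = 44.85 μm/a
  Cl⁻ term: 0.102·651.9^0.62·exp(0.033·88+0.04·19.0) = 221.1
  sum: 44.85 + 221.1 → r_corr = 266 μm/a
Category bounds: 200…700 μm/a bracket r_corr ⇒ CX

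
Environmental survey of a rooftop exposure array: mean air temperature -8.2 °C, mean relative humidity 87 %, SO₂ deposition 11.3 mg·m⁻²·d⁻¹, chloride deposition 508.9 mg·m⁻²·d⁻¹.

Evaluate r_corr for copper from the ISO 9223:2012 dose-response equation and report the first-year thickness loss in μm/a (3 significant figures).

copper: f(T) = +0.126·(T−10) [T≤10 °C] = -2.2932
  sulphur-dioxide contribution → 0.1704 μm/a
  chloride contribution → 0.8457 μm/a
  total first-year rate 1.016 μm/a

r_corr = 1.02 μm/a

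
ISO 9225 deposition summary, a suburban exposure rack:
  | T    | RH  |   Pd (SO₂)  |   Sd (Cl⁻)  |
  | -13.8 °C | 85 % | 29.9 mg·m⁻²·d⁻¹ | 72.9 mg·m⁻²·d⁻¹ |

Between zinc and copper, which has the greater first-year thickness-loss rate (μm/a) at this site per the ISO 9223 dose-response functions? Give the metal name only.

zinc: f(T) = +0.038·(T−10) [T≤10 °C] = -0.9044
  SO₂ term: 0.0129·29.9^0.44·exp(0.046·85-0.9044) = 1.162
  Sd branch = 0.0175·Sd^0.57·e^(0.008·RH+0.085·T) = 0.1232 μm/a
  r_corr = 1.162 + 0.1232 = 1.285 μm/a
copper: T≤10 °C ⇒ hinge +0.126·(-13.8−10) = -2.9988
  Pd branch = 0.0053·Pd^0.26·e^(0.059·RH+f) = 0.09629 μm/a
  Cl⁻ term: 0.01025·72.9^0.27·exp(0.036·85+0.049·-13.8) = 0.3539
  r_corr = 0.09629 + 0.3539 = 0.4502 μm/a
Ordering by μm/a: zinc (1.29) > copper (0.45)

zinc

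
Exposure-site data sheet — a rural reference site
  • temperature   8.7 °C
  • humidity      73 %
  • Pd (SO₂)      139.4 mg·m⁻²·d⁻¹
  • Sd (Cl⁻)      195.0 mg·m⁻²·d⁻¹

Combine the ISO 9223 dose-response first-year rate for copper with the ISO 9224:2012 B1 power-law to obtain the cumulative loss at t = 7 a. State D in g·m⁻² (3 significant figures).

copper: T≤10 °C ⇒ hinge +0.126·(8.7−10) = -0.1638
  sulphur-dioxide contribution → 1.205 μm/a
  chloride contribution → 0.9026 μm/a
  ⇒ r_corr(copper) = 2.108 μm/a
ISO 9224: D(t) = r_corr · t^b with b = 0.667 (copper, B1)
  D(7) = 2.108 × 7^0.667 = 2.108 × 3.662 = 7.719 μm
  Mass loss = 7.719 μm × 8.96 g/cm³ = 69.16 g·m⁻²

D(7) = 69.2 g·m⁻²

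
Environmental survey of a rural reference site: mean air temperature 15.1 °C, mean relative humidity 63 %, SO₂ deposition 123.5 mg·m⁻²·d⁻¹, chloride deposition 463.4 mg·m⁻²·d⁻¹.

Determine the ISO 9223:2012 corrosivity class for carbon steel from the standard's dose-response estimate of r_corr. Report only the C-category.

carbon steel: T>10 °C ⇒ hinge -0.054·(15.1−10) = -0.2754
  SO₂ term: 1.77·123.5^0.52·exp(0.02·63-0.2754) = 57.98
  Cl⁻ term: 0.102·463.4^0.62·exp(0.033·63+0.04·15.1) = 67.1
  r_corr = 57.98 + 67.1 = 125.1 μm/a
125 μm/a falls in (80, 200] for carbon steel → category C5

C5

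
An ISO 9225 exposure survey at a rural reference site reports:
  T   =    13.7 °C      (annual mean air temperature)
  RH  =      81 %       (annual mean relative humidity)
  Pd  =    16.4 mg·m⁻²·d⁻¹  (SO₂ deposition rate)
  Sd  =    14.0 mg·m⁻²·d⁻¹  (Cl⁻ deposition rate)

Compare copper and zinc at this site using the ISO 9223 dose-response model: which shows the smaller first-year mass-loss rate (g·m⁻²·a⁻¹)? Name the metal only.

copper: T>10 °C ⇒ hinge -0.080·(13.7−10) = -0.2960
  SO₂ term: 0.0053·16.4^0.26·exp(0.059·81-0.2960) = 0.9707
  Cl⁻ term: 0.01025·14.0^0.27·exp(0.036·81+0.049·13.7) = 0.7553
  sum: 0.9707 + 0.7553 → r_corr = 1.726 μm/a
  mass loss = 1.726 μm/a × 8.96 g/cm³ = 15.46 g·m⁻²·a⁻¹
zinc: temperature factor f = -0.071·(3.7) = -0.2627
  SO₂ term: 0.0129·16.4^0.44·exp(0.046·81-0.2627) = 1.41
  Cl⁻ term: 0.0175·14.0^0.57·exp(0.008·81+0.085·13.7) = 0.4825
  r_corr = 1.41 + 0.4825 = 1.892 μm/a
  mass loss = 1.892 μm/a × 7.14 g/cm³ = 13.51 g·m⁻²·a⁻¹
Ordering by g·m⁻²·a⁻¹: copper (15.5) > zinc (13.5)

zinc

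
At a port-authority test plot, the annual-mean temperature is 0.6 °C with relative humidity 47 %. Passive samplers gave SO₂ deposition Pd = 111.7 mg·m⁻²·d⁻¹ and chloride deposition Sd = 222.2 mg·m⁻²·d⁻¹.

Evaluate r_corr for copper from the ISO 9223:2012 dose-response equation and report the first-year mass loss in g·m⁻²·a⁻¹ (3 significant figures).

copper: f(T) = +0.126·(T−10) [T≤10 °C] = -1.1844
  SO₂ term: 0.0053·111.7^0.26·exp(0.059·47-1.1844) = 0.08845
  Cl⁻ term: 0.01025·222.2^0.27·exp(0.036·47+0.049·0.6) = 0.2466
  sum: 0.08845 + 0.2466 → r_corr = 0.335 μm/a
Convert to mass loss: 0.335 μm/a × 8.96 g/cm³ = 3.002 g·m⁻²·a⁻¹

r_corr = 3.00 g·m⁻²·a⁻¹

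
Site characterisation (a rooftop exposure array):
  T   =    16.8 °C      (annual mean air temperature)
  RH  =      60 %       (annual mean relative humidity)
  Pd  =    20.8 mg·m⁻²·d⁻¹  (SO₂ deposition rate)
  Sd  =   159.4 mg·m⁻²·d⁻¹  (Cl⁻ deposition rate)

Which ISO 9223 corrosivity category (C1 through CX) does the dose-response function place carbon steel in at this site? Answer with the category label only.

carbon steel: f(T) = -0.054·(T−10) [T>10 °C] = -0.3672
  SO₂ term: 1.77·20.8^0.52·exp(0.02·60-0.3672) = 19.73
  Sd branch = 0.102·Sd^0.62·e^(0.033·RH+0.04·T) = 33.57 μm/a
  sum: 19.73 + 33.57 → r_corr = 53.29 μm/a
Category bounds: 50…80 μm/a bracket r_corr ⇒ C4

C4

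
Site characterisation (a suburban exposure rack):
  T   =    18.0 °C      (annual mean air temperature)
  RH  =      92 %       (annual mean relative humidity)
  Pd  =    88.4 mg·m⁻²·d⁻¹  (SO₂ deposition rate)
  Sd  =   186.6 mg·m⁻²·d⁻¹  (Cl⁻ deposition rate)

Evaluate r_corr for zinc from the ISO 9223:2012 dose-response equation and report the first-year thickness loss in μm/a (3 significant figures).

zinc: f(T) = -0.071·(T−10) [T>10 °C] = -0.5680
  sulphur-dioxide contribution → 3.616 μm/a
  chloride contribution → 3.323 μm/a
  total first-year rate 6.94 μm/a

r_corr = 6.94 μm/a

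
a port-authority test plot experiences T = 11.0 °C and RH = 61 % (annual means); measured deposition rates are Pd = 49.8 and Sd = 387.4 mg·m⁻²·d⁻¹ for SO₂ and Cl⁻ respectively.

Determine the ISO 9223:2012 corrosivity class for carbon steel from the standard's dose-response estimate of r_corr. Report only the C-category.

C5

carbon steel: temperature factor f = -0.054·(1.0) = -0.0540
  Pd branch = 1.77·Pd^0.52·e^(0.02·RH+f) = 43.34 μm/a
  Cl⁻ term: 0.102·387.4^0.62·exp(0.033·61+0.04·11.0) = 47.71
  sum: 43.34 + 47.71 → r_corr = 91.05 μm/a
Category bounds: 80…200 μm/a bracket r_corr ⇒ C5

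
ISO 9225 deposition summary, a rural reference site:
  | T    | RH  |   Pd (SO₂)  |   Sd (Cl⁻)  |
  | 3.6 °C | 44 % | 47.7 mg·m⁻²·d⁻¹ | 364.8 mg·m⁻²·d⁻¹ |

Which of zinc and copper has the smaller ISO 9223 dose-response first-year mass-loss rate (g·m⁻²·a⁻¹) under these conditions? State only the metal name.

zinc: temperature factor f = +0.038·(-6.4) = -0.2432
  Pd branch = 0.0129·Pd^0.44·e^(0.046·RH+f) = 0.4193 μm/a
  Cl⁻ term: 0.0175·364.8^0.57·exp(0.008·44+0.085·3.6) = 0.9754
  sum: 0.4193 + 0.9754 → r_corr = 1.395 μm/a
  mass loss = 1.395 μm/a × 7.14 g/cm³ = 9.958 g·m⁻²·a⁻¹
copper: temperature factor f = +0.126·(-6.4) = -0.8064
  Pd branch = 0.0053·Pd^0.26·e^(0.059·RH+f) = 0.08668 μm/a
  Sd branch = 0.01025·Sd^0.27·e^(0.036·RH+0.049·T) = 0.2931 μm/a
  sum: 0.08668 + 0.2931 → r_corr = 0.3798 μm/a
  mass loss = 0.3798 μm/a × 8.96 g/cm³ = 3.403 g·m⁻²·a⁻¹
Ordering by g·m⁻²·a⁻¹: zinc (9.96) > copper (3.4)

copper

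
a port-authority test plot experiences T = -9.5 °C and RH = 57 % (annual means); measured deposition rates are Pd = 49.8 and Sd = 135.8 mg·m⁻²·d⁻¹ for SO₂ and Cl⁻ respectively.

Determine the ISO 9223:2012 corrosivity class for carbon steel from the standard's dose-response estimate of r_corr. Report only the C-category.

carbon steel: f(T) = +0.150·(T−10) [T≤10 °C] = -2.9250
  Pd branch = 1.77·Pd^0.52·e^(0.02·RH+f) = 2.266 μm/a
  Cl⁻ term: 0.102·135.8^0.62·exp(0.033·57+0.04·-9.5) = 9.613
  sum: 2.266 + 9.613 → r_corr = 11.88 μm/a
11.9 μm/a falls in (1.3, 25] for carbon steel → category C2

C2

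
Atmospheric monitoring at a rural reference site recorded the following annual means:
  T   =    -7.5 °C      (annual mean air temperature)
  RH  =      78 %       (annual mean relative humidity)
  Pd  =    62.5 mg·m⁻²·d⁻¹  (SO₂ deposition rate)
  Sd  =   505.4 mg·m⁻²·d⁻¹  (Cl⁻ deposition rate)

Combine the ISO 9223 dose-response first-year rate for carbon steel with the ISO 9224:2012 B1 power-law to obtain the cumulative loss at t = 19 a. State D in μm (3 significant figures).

carbon steel: f(T) = +0.150·(T−10) [T≤10 °C] = -2.6250
  sulphur-dioxide contribution → 5.24 μm/a
  chloride contribution → 47.04 μm/a
  ⇒ r_corr(carbon steel) = 52.28 μm/a
ISO 9224: D(t) = r_corr · t^b with b = 0.523 (carbon steel, B1)
  D(19) = 52.28 × 19^0.523 = 52.28 × 4.664 = 243.8 μm

D(19) = 244 μm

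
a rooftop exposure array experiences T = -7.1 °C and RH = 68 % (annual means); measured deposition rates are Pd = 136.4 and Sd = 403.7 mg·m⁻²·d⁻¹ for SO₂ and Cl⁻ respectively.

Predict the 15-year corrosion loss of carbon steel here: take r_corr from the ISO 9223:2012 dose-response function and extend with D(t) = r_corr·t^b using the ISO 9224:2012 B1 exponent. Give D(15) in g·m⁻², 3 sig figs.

carbon steel: T≤10 °C ⇒ hinge +0.150·(-7.1−10) = -2.5650
  sulphur-dioxide contribution → 6.835 μm/a
  chloride contribution → 29.89 μm/a
  ⇒ r_corr(carbon steel) = 36.73 μm/a
Long-term exponent b (ISO 9224 Table 2, B1) = 0.523
  D(15) = 36.73 × 15^0.523 = 36.73 × 4.122 = 151.4 μm
  Mass loss = 151.4 μm × 7.85 g/cm³ = 1188 g·m⁻²

D(15) = 1.19e+03 g·m⁻²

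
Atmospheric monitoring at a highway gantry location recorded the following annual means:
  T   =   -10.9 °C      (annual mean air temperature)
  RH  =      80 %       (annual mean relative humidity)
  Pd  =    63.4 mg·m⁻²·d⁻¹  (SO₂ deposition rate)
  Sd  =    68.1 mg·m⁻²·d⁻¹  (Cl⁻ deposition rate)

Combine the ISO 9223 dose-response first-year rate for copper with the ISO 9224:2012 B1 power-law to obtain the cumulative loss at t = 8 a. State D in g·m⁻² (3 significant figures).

copper: temperature factor f = +0.126·(-20.9) = -2.6334
  sulphur-dioxide contribution → 0.1256 μm/a
  chloride contribution → 0.3346 μm/a
  ⇒ r_corr(copper) = 0.4602 μm/a
Power-law: D(8) = r_corr · 8^0.667
  D(8) = 0.4602 × 8^0.667 = 0.4602 × 4.003 = 1.842 μm
  Mass loss = 1.842 μm × 8.96 g/cm³ = 16.5 g·m⁻²

D(8) = 16.5 g·m⁻²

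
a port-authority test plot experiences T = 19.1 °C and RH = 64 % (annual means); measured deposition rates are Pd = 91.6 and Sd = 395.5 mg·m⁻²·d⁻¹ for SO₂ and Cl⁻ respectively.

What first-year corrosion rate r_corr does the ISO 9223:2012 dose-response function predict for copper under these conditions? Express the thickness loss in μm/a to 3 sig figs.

r_corr = 1.68 μm/a

copper: temperature factor f = -0.080·(9.1) = -0.7280
  sulphur-dioxide contribution → 0.3615 μm/a
  chloride contribution → 1.315 μm/a
  ⇒ r_corr(copper) = 1.677 μm/a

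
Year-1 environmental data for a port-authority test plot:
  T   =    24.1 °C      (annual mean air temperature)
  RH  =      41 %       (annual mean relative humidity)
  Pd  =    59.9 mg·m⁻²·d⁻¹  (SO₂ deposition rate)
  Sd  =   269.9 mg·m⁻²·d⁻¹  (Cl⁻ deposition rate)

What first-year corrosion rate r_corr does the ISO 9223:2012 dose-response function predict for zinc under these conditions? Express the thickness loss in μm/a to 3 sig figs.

r_corr = 4.77 μm/a

zinc: temperature factor f = -0.071·(14.1) = -1.0011
  Pd branch = 0.0129·Pd^0.44·e^(0.046·RH+f) = 0.1892 μm/a
  Sd branch = 0.0175·Sd^0.57·e^(0.008·RH+0.085·T) = 4.581 μm/a
  sum: 0.1892 + 4.581 → r_corr = 4.77 μm/a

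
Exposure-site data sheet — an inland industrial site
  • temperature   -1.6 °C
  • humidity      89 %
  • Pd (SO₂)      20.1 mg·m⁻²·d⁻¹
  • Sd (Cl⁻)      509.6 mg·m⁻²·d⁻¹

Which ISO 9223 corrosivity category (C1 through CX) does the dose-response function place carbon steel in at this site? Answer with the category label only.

carbon steel: T≤10 °C ⇒ hinge +0.150·(-1.6−10) = -1.7400
  SO₂ term: 1.77·20.1^0.52·exp(0.02·89-1.7400) = 8.77
  Sd branch = 0.102·Sd^0.62·e^(0.033·RH+0.04·T) = 86.06 μm/a
  r_corr = 8.77 + 86.06 = 94.83 μm/a
ISO 9223 Table 2 (carbon steel): 80 < 94.8 ≤ 200 μm/a ⇒ C5

C5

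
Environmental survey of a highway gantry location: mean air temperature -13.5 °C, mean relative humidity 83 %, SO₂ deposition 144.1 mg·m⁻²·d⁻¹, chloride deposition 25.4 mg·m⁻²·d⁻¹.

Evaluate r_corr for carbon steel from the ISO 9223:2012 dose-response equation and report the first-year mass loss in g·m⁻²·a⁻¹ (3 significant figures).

r_corr = 82.2 g·m⁻²·a⁻¹

carbon steel: T≤10 °C ⇒ hinge +0.150·(-13.5−10) = -3.5250
  Pd branch = 1.77·Pd^0.52·e^(0.02·RH+f) = 3.635 μm/a
  Sd branch = 0.102·Sd^0.62·e^(0.033·RH+0.04·T) = 6.833 μm/a
  r_corr = 3.635 + 6.833 = 10.47 μm/a
Convert to mass loss: 10.47 μm/a × 7.85 g/cm³ = 82.17 g·m⁻²·a⁻¹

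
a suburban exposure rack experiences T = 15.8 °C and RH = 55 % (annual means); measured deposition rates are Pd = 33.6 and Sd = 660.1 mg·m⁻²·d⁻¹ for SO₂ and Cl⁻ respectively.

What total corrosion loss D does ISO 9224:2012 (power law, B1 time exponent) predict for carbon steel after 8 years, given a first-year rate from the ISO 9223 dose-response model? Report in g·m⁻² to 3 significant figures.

D(8) = 2.10e+03 g·m⁻²

carbon steel: temperature factor f = -0.054·(5.8) = -0.3132
  sulphur-dioxide contribution → 24.18 μm/a
  chloride contribution → 65.99 μm/a
  ⇒ r_corr(carbon steel) = 90.17 μm/a
ISO 9224: D(t) = r_corr · t^b with b = 0.523 (carbon steel, B1)
  D(8) = 90.17 × 8^0.523 = 90.17 × 2.967 = 267.5 μm
  Mass loss = 267.5 μm × 7.85 g/cm³ = 2100 g·m⁻²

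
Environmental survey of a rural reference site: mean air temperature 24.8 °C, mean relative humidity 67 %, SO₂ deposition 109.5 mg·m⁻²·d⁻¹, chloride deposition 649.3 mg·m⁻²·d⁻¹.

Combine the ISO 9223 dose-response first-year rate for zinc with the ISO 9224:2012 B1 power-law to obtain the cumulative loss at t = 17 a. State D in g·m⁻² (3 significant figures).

zinc: f(T) = -0.071·(T−10) [T>10 °C] = -1.0508
  sulphur-dioxide contribution → 0.7764 μm/a
  chloride contribution → 9.872 μm/a
  total first-year rate 10.65 μm/a
Power-law: D(17) = r_corr · 17^0.813
  D(17) = 10.65 × 17^0.813 = 10.65 × 10.01 = 106.6 μm
  Mass loss = 106.6 μm × 7.14 g/cm³ = 760.9 g·m⁻²

D(17) = 761 g·m⁻²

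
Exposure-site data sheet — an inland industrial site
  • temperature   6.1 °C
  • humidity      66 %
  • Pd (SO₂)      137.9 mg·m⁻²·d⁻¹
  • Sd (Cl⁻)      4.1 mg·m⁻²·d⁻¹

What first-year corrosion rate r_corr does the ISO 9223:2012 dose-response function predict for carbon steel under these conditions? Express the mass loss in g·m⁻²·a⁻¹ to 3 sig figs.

r_corr = 397 g·m⁻²·a⁻¹

carbon steel: f(T) = +0.150·(T−10) [T≤10 °C] = -0.5850
  SO₂ term: 1.77·137.9^0.52·exp(0.02·66-0.5850) = 47.84
  Cl⁻ term: 0.102·4.1^0.62·exp(0.033·66+0.04·6.1) = 2.757
  r_corr = 47.84 + 2.757 = 50.59 μm/a
Convert to mass loss: 50.59 μm/a × 7.85 g/cm³ = 397.2 g·m⁻²·a⁻¹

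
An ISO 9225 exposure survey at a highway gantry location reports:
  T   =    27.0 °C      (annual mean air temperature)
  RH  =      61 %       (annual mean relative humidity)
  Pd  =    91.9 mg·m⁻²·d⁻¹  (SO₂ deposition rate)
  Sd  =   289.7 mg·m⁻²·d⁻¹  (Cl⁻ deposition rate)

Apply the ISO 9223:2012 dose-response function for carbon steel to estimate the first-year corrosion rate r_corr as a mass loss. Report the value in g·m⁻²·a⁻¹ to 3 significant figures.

r_corr = 790 g·m⁻²·a⁻¹

carbon steel: temperature factor f = -0.054·(17.0) = -0.9180
  sulphur-dioxide contribution → 25.12 μm/a
  chloride contribution → 75.56 μm/a
  ⇒ r_corr(carbon steel) = 100.7 μm/a
Convert to mass loss: 100.7 μm/a × 7.85 g/cm³ = 790.3 g·m⁻²·a⁻¹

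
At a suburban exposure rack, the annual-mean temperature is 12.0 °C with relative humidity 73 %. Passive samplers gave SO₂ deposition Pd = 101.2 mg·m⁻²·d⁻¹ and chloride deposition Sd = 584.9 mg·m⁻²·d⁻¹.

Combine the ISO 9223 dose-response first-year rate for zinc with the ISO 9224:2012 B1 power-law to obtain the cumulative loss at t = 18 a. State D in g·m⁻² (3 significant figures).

zinc: temperature factor f = -0.071·(2.0) = -0.1420
  SO₂ term: 0.0129·101.2^0.44·exp(0.046·73-0.1420) = 2.452
  Sd branch = 0.0175·Sd^0.57·e^(0.008·RH+0.085·T) = 3.288 μm/a
  r_corr = 2.452 + 3.288 = 5.74 μm/a
ISO 9224: D(t) = r_corr · t^b with b = 0.813 (zinc, B1)
  D(18) = 5.74 × 18^0.813 = 5.74 × 10.48 = 60.18 μm
  Mass loss = 60.18 μm × 7.14 g/cm³ = 429.7 g·m⁻²

D(18) = 430 g·m⁻²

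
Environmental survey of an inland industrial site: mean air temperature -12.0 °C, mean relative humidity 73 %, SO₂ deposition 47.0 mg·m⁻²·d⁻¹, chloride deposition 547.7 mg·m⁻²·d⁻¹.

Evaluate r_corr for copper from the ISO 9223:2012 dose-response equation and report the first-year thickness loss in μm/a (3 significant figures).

r_corr = 0.500 μm/a

copper: temperature factor f = +0.126·(-22.0) = -2.7720
  sulphur-dioxide contribution → 0.06694 μm/a
  chloride contribution → 0.4326 μm/a
  total first-year rate 0.4995 μm/a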